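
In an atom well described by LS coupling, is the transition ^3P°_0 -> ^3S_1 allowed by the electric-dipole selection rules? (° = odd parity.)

allowed

Initial level: S=1, L=1, J=0, parity odd. Final level: S=1, L=0, J=1, parity even.
ΔS = 0: S: 1 → 1 — ok.
ΔL = 0, ±1 (not L=0↔0): L: 1 → 0, ΔL = -1 — ok.
Parity must change: odd → even — ok.
ΔJ = 0, ±1 (not J=0↔0): J: 0 → 1, ΔJ = +1 — ok.
All four E1 rules are satisfied.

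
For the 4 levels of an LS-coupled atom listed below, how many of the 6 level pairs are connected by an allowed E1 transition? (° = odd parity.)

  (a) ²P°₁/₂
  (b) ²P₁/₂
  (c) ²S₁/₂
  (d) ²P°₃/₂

(a)–(b): allowed.
(a)–(c): allowed.
(a)–(d): forbidden (parity).
(b)–(c): forbidden (parity).
(b)–(d): allowed.
(c)–(d): allowed.
Allowed pairs: 4 of 6.

4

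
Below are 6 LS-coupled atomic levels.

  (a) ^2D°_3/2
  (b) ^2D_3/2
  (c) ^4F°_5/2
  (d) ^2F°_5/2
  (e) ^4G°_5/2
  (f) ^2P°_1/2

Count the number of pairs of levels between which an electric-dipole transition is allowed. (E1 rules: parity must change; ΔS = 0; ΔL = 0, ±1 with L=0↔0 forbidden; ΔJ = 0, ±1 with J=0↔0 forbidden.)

(a)–(b): allowed.
(a)–(c): forbidden (parity, ΔS).
(a)–(d): forbidden (parity).
(a)–(e): forbidden (parity, ΔS, ΔL).
(a)–(f): forbidden (parity).
(b)–(c): forbidden (ΔS).
(b)–(d): allowed.
(b)–(e): forbidden (ΔS, ΔL).
(b)–(f): allowed.
(c)–(d): forbidden (parity, ΔS).
(c)–(e): forbidden (parity).
(c)–(f): forbidden (parity, ΔS, ΔL, ΔJ).
(d)–(e): forbidden (parity, ΔS).
(d)–(f): forbidden (parity, ΔL, ΔJ).
(e)–(f): forbidden (parity, ΔS, ΔL, ΔJ).
Allowed pairs: 3 of 15.

3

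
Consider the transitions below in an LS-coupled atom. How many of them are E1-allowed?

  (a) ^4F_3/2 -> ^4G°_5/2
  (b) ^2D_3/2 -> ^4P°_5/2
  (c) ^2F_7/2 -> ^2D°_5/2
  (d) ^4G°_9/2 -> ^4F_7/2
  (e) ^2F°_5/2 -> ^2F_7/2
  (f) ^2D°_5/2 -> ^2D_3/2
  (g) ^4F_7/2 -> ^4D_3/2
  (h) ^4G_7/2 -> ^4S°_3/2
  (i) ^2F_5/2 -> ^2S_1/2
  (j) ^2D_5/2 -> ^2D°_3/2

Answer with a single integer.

(a) allowed
(b) forbidden (ΔS fails)
(c) allowed
(d) allowed
(e) allowed
(f) allowed
(g) forbidden (parity, ΔJ fail)
(h) forbidden (ΔL, ΔJ fail)
(i) forbidden (parity, ΔL, ΔJ fail)
(j) allowed
Total allowed: 6 of 10.

6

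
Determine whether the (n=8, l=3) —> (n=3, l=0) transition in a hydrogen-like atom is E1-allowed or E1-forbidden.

forbidden

Δl = 0 − 3 = -3; the E1 rule Δl = ±1 is fails.
The transition is electric-dipole forbidden.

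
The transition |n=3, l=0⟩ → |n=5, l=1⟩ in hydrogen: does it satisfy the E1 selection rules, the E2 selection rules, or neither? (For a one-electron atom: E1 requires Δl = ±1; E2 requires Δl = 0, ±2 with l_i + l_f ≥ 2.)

Δl = 1 − 0 = +1; l_i + l_f = 1.
E1 (Δl = ±1): satisfied.
E2 (Δl = 0,±2, l_i+l_f ≥ 2): not satisfied.

E1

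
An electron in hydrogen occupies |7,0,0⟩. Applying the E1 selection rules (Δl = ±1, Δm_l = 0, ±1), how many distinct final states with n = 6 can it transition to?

3

E1 requires Δl = ±1, so l_f ∈ {-1, 1}; with 0 ≤ l_f ≤ n_f−1 = 5, the allowed l_f values are {1}.
For l_f = 1: m_f ∈ {m_i−1, m_i, m_i+1} ∩ [−1, 1] = {-1, 0, 1} → 3 states.
Total: 3.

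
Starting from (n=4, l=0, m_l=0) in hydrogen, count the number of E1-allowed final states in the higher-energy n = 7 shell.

3

E1 requires Δl = ±1, so l_f ∈ {-1, 1}; with 0 ≤ l_f ≤ n_f−1 = 6, the allowed l_f values are {1}.
For l_f = 1: m_f ∈ {m_i−1, m_i, m_i+1} ∩ [−1, 1] = {-1, 0, 1} → 3 states.
Total: 3.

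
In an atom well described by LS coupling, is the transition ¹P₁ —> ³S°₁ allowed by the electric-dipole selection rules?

forbidden

ΔJ = 0, ±1 (not J=0↔0): J: 1 → 1, ΔJ = +0 — satisfied.
ΔS = 0: S: 0 → 1 — violated.
Parity must change: even → odd — satisfied.
ΔL = 0, ±1 (not L=0↔0): L: 1 → 0, ΔL = -1 — satisfied.
Rule(s) violated: ΔS.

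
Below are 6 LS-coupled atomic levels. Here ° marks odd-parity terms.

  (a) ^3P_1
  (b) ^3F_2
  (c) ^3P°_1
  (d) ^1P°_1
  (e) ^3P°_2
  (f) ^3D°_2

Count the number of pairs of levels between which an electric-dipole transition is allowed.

4

(a)–(b): forbidden (parity, ΔL).
(a)–(c): allowed.
(a)–(d): forbidden (ΔS).
(a)–(e): allowed.
(a)–(f): allowed.
(b)–(c): forbidden (ΔL).
(b)–(d): forbidden (ΔS, ΔL).
(b)–(e): forbidden (ΔL).
(b)–(f): allowed.
(c)–(d): forbidden (parity, ΔS).
(c)–(e): forbidden (parity).
(c)–(f): forbidden (parity).
(d)–(e): forbidden (parity, ΔS).
(d)–(f): forbidden (parity, ΔS).
(e)–(f): forbidden (parity).
Allowed pairs: 4 of 15.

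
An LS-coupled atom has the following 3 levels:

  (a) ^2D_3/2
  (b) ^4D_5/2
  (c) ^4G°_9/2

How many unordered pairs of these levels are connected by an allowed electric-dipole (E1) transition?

(a)–(b): forbidden (parity, ΔS).
(a)–(c): forbidden (ΔS, ΔL, ΔJ).
(b)–(c): forbidden (ΔL, ΔJ).
Allowed pairs: 0 of 3.

0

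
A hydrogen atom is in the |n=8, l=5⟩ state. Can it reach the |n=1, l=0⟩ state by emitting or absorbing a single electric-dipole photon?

forbidden

l: 5 → 0 (Δl = -5). Δl = ±1 ✗.
The transition is electric-dipole forbidden.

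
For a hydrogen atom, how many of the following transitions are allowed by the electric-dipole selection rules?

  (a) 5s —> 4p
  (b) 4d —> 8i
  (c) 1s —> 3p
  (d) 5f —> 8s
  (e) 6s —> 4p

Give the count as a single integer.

3

(a) allowed
(b) forbidden — Δl = +4 (E1 requires Δl = ±1)
(c) allowed
(d) forbidden — Δl = -3 (E1 requires Δl = ±1)
(e) allowed
Total allowed: 3 of 5.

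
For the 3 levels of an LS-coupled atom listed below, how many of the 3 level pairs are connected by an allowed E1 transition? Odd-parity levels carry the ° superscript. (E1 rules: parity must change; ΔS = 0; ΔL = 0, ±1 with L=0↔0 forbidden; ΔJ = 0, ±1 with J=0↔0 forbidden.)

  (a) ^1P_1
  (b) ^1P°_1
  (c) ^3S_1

1

(a)–(b): allowed.
(a)–(c): forbidden (parity, ΔS).
(b)–(c): forbidden (ΔS).
Allowed pairs: 1 of 3.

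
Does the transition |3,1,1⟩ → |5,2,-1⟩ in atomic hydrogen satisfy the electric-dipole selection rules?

l: 1 → 2 (Δl = +1). Δl = ±1 ok.
m_l: 1 → -1 (Δm_l = -2). |Δm_l| ≤ 1 fails.
The transition is electric-dipole forbidden.

forbidden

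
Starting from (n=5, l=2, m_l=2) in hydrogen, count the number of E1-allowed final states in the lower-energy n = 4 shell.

4

E1 requires Δl = ±1, so l_f ∈ {1, 3}; with 0 ≤ l_f ≤ n_f−1 = 3, the allowed l_f values are {1, 3}.
For l_f = 1: m_f ∈ {m_i−1, m_i, m_i+1} ∩ [−1, 1] = {1} → 1 state.
For l_f = 3: m_f ∈ {m_i−1, m_i, m_i+1} ∩ [−3, 3] = {1, 2, 3} → 3 states.
Total: 4.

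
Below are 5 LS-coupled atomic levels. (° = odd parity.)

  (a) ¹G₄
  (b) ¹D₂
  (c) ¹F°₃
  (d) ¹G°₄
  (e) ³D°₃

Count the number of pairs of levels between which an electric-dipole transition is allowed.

3

(a)–(b): forbidden (parity, ΔL, ΔJ).
(a)–(c): allowed.
(a)–(d): allowed.
(a)–(e): forbidden (ΔS, ΔL).
(b)–(c): allowed.
(b)–(d): forbidden (ΔL, ΔJ).
(b)–(e): forbidden (ΔS).
(c)–(d): forbidden (parity).
(c)–(e): forbidden (parity, ΔS).
(d)–(e): forbidden (parity, ΔS, ΔL).
Allowed pairs: 3 of 10.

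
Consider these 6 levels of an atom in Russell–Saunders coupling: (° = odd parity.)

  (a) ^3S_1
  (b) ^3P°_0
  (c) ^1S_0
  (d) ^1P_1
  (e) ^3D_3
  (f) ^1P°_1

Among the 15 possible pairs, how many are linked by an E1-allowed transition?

3

(a)–(b): allowed.
(a)–(c): forbidden (parity, ΔS, ΔL).
(a)–(d): forbidden (parity, ΔS).
(a)–(e): forbidden (parity, ΔL, ΔJ).
(a)–(f): forbidden (ΔS).
(b)–(c): forbidden (ΔS, ΔJ).
(b)–(d): forbidden (ΔS).
(b)–(e): forbidden (ΔJ).
(b)–(f): forbidden (parity, ΔS).
(c)–(d): forbidden (parity).
(c)–(e): forbidden (parity, ΔS, ΔL, ΔJ).
(c)–(f): allowed.
(d)–(e): forbidden (parity, ΔS, ΔJ).
(d)–(f): allowed.
(e)–(f): forbidden (ΔS, ΔJ).
Allowed pairs: 3 of 15.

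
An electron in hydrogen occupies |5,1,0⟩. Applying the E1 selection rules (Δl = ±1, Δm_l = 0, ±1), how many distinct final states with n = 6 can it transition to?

E1 requires Δl = ±1, so l_f ∈ {0, 2}; with 0 ≤ l_f ≤ n_f−1 = 5, the allowed l_f values are {0, 2}.
For l_f = 0: m_f ∈ {m_i−1, m_i, m_i+1} ∩ [−0, 0] = {0} → 1 state.
For l_f = 2: m_f ∈ {m_i−1, m_i, m_i+1} ∩ [−2, 2] = {-1, 0, 1} → 3 states.
Total: 4.

4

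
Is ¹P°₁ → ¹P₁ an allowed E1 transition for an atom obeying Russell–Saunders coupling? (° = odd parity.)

allowed

Initial level: S=0, L=1, J=1, parity odd. Final level: S=0, L=1, J=1, parity even.
Parity must change: odd → even — satisfied.
ΔJ = 0, ±1 (not J=0↔0): J: 1 → 1, ΔJ = +0 — satisfied.
ΔS = 0: S: 0 → 0 — satisfied.
ΔL = 0, ±1 (not L=0↔0): L: 1 → 1, ΔL = +0 — satisfied.
All four E1 rules are satisfied.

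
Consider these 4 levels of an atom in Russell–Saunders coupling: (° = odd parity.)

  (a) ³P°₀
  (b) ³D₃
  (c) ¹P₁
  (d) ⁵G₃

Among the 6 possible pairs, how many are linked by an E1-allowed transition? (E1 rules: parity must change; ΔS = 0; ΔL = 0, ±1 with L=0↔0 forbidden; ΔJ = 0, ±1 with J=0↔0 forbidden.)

0

(a)–(b): forbidden (ΔJ).
(a)–(c): forbidden (ΔS).
(a)–(d): forbidden (ΔS, ΔL, ΔJ).
(b)–(c): forbidden (parity, ΔS, ΔJ).
(b)–(d): forbidden (parity, ΔS, ΔL).
(c)–(d): forbidden (parity, ΔS, ΔL, ΔJ).
Allowed pairs: 0 of 6.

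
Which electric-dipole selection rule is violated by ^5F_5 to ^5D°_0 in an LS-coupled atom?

Initial level: S=2, L=3, J=5, parity even. Final level: S=2, L=2, J=0, parity odd.
ΔS = 0: S: 2 → 2 — ✓.
Parity must change: even → odd — ✓.
ΔJ = 0, ±1 (not J=0↔0): J: 5 → 0, ΔJ = -5 — ✗.
ΔL = 0, ±1 (not L=0↔0): L: 3 → 2, ΔL = -1 — ✓.

the ΔJ = 0, ±1 rule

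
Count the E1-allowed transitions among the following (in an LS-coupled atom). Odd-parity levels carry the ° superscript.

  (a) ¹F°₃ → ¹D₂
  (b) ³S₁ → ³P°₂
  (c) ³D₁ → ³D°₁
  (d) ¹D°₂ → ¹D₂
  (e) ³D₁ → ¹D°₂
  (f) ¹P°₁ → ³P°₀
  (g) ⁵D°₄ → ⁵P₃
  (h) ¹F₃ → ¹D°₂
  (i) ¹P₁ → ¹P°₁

7

(a) allowed
(b) allowed
(c) allowed
(d) allowed
(e) forbidden (ΔS fails)
(f) forbidden (parity, ΔS fail)
(g) allowed
(h) allowed
(i) allowed
Total allowed: 7 of 9.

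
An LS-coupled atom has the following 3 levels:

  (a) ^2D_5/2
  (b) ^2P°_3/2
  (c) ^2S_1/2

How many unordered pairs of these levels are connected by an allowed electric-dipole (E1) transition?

(a)–(b): allowed.
(a)–(c): forbidden (parity, ΔL, ΔJ).
(b)–(c): allowed.
Allowed pairs: 2 of 3.

2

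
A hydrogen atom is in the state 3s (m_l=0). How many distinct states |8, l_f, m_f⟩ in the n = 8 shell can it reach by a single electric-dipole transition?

3

E1 requires Δl = ±1, so l_f ∈ {-1, 1}; with 0 ≤ l_f ≤ n_f−1 = 7, the allowed l_f values are {1}.
For l_f = 1: m_f ∈ {m_i−1, m_i, m_i+1} ∩ [−1, 1] = {-1, 0, 1} → 3 states.
Total: 3.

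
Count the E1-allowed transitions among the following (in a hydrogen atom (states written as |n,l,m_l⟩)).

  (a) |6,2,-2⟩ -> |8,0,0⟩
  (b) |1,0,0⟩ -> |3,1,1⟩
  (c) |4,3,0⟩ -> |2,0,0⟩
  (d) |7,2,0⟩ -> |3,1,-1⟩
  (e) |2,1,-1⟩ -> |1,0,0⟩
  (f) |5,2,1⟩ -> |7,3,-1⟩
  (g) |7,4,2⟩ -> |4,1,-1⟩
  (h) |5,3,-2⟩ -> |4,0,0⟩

(a) forbidden — Δl = -2 (E1 requires Δl = ±1); Δm_l = +2 (E1 requires Δm_l = 0, ±1)
(b) allowed
(c) forbidden — Δl = -3 (E1 requires Δl = ±1)
(d) allowed
(e) allowed
(f) forbidden — Δm_l = -2 (E1 requires Δm_l = 0, ±1)
(g) forbidden — Δl = -3 (E1 requires Δl = ±1); Δm_l = -3 (E1 requires Δm_l = 0, ±1)
(h) forbidden — Δl = -3 (E1 requires Δl = ±1); Δm_l = +2 (E1 requires Δm_l = 0, ±1)
Total allowed: 3 of 8.

3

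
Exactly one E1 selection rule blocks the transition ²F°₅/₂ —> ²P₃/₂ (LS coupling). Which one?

Initial level: S=1/2, L=3, J=5/2, parity odd. Final level: S=1/2, L=1, J=3/2, parity even.
Parity must change: odd → even — passes.
ΔS = 0: S: 1/2 → 1/2 — passes.
ΔL = 0, ±1 (not L=0↔0): L: 3 → 1, ΔL = -2 — fails.
ΔJ = 0, ±1 (not J=0↔0): J: 5/2 → 3/2, ΔJ = -1 — passes.

the ΔL = 0, ±1 rule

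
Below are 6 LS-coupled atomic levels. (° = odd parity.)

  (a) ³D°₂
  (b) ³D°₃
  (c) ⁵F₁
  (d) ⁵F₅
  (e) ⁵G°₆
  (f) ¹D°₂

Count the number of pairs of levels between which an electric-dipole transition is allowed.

1

(a)–(b): forbidden (parity).
(a)–(c): forbidden (ΔS).
(a)–(d): forbidden (ΔS, ΔJ).
(a)–(e): forbidden (parity, ΔS, ΔL, ΔJ).
(a)–(f): forbidden (parity, ΔS).
(b)–(c): forbidden (ΔS, ΔJ).
(b)–(d): forbidden (ΔS, ΔJ).
(b)–(e): forbidden (parity, ΔS, ΔL, ΔJ).
(b)–(f): forbidden (parity, ΔS).
(c)–(d): forbidden (parity, ΔJ).
(c)–(e): forbidden (ΔJ).
(c)–(f): forbidden (ΔS).
(d)–(e): allowed.
(d)–(f): forbidden (ΔS, ΔJ).
(e)–(f): forbidden (parity, ΔS, ΔL, ΔJ).
Allowed pairs: 1 of 15.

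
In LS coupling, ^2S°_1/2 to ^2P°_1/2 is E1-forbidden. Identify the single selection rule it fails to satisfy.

parity

Initial level: S=1/2, L=0, J=1/2, parity odd. Final level: S=1/2, L=1, J=1/2, parity odd.
Parity must change: odd → odd — fails.
ΔS = 0: S: 1/2 → 1/2 — ok.
ΔL = 0, ±1 (not L=0↔0): L: 0 → 1, ΔL = +1 — ok.
ΔJ = 0, ±1 (not J=0↔0): J: 1/2 → 1/2, ΔJ = +0 — ok.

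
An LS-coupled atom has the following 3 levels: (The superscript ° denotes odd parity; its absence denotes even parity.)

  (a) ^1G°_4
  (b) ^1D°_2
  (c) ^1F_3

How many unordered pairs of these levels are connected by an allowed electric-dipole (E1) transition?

(a)–(b): forbidden (parity, ΔL, ΔJ).
(a)–(c): allowed.
(b)–(c): allowed.
Allowed pairs: 2 of 3.

2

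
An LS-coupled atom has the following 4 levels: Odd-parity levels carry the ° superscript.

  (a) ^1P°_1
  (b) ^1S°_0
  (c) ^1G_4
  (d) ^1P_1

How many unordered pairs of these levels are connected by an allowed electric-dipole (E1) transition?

2

(a)–(b): forbidden (parity).
(a)–(c): forbidden (ΔL, ΔJ).
(a)–(d): allowed.
(b)–(c): forbidden (ΔL, ΔJ).
(b)–(d): allowed.
(c)–(d): forbidden (parity, ΔL, ΔJ).
Allowed pairs: 2 of 6.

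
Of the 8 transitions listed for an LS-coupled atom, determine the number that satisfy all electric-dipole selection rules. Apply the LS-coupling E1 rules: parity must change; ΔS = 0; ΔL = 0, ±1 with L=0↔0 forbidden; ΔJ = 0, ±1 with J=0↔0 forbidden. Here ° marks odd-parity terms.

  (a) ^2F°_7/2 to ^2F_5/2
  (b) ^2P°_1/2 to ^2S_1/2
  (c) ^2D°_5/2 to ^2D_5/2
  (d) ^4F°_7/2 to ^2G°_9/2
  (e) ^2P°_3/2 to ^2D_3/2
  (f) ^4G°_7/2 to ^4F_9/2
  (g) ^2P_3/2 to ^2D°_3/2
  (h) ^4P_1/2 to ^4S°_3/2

(a) allowed
(b) allowed
(c) allowed
(d) forbidden (parity, ΔS fail)
(e) allowed
(f) allowed
(g) allowed
(h) allowed
Total allowed: 7 of 8.

7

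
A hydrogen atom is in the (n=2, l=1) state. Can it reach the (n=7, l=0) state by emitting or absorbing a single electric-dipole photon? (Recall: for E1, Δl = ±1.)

allowed

Initial l = 1, final l = 0, so Δl = -1. E1 requires Δl = ±1: satisfied.
All E1 selection rules are satisfied.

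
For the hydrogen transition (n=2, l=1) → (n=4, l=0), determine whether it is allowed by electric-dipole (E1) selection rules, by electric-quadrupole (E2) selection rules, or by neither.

Δl = 0 − 1 = -1; l_i + l_f = 1.
E1 (Δl = ±1): satisfied.
E2 (Δl = 0,±2, l_i+l_f ≥ 2): not satisfied.

E1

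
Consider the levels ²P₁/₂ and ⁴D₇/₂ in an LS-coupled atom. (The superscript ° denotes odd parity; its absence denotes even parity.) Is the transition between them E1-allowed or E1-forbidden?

forbidden

Parity must change: even → even — fails.
ΔS = 0: S: 1/2 → 3/2 — fails.
ΔL = 0, ±1 (not L=0↔0): L: 1 → 2, ΔL = +1 — passes.
ΔJ = 0, ±1 (not J=0↔0): J: 1/2 → 7/2, ΔJ = +3 — fails.
Rule(s) violated: parity, ΔS, ΔJ.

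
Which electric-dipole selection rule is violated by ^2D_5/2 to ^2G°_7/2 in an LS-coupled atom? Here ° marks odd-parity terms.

the ΔL = 0, ±1 rule

Parity must change: even → odd — satisfied.
ΔJ = 0, ±1 (not J=0↔0): J: 5/2 → 7/2, ΔJ = +1 — satisfied.
ΔL = 0, ±1 (not L=0↔0): L: 2 → 4, ΔL = +2 — violated.
ΔS = 0: S: 1/2 → 1/2 — satisfied.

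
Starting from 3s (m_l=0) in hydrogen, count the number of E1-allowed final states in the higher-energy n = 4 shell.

3

E1 requires Δl = ±1, so l_f ∈ {-1, 1}; with 0 ≤ l_f ≤ n_f−1 = 3, the allowed l_f values are {1}.
For l_f = 1: m_f ∈ {m_i−1, m_i, m_i+1} ∩ [−1, 1] = {-1, 0, 1} → 3 states.
Total: 3.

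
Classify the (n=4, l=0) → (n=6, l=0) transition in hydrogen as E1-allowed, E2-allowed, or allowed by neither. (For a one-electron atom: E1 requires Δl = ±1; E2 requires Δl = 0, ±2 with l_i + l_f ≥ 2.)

neither

Δl = 0 − 0 = +0; l_i + l_f = 0.
E1 (Δl = ±1): not satisfied.
E2 (Δl = 0,±2, l_i+l_f ≥ 2): not satisfied.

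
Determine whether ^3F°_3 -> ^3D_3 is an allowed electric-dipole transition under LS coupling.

Initial level: S=1, L=3, J=3, parity odd. Final level: S=1, L=2, J=3, parity even.
Parity must change: odd → even — passes.
ΔS = 0: S: 1 → 1 — passes.
ΔJ = 0, ±1 (not J=0↔0): J: 3 → 3, ΔJ = +0 — passes.
ΔL = 0, ±1 (not L=0↔0): L: 3 → 2, ΔL = -1 — passes.
All four E1 rules are satisfied.

allowed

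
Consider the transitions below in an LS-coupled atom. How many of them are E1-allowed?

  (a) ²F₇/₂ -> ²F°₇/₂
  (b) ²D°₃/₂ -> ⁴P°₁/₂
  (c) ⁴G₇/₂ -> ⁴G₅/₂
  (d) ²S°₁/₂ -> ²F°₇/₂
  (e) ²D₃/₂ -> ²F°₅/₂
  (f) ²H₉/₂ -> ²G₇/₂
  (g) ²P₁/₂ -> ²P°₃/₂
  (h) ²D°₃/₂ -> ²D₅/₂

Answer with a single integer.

(a) allowed
(b) forbidden (parity, ΔS fail)
(c) forbidden (parity fails)
(d) forbidden (parity, ΔL, ΔJ fail)
(e) allowed
(f) forbidden (parity fails)
(g) allowed
(h) allowed
Total allowed: 4 of 8.

4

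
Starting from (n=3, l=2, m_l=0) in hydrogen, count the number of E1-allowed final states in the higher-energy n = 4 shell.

6

E1 requires Δl = ±1, so l_f ∈ {1, 3}; with 0 ≤ l_f ≤ n_f−1 = 3, the allowed l_f values are {1, 3}.
For l_f = 1: m_f ∈ {m_i−1, m_i, m_i+1} ∩ [−1, 1] = {-1, 0, 1} → 3 states.
For l_f = 3: m_f ∈ {m_i−1, m_i, m_i+1} ∩ [−3, 3] = {-1, 0, 1} → 3 states.
Total: 6.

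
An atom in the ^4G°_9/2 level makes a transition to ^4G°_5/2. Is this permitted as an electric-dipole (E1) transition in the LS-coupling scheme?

forbidden

Reading off the term symbols: S 3/2→3/2, L 4→4, J 9/2→5/2, parity odd→odd.
ΔS = 0: S: 3/2 → 3/2 — ok.
ΔJ = 0, ±1 (not J=0↔0): J: 9/2 → 5/2, ΔJ = -2 — fails.
Parity must change: odd → odd — fails.
ΔL = 0, ±1 (not L=0↔0): L: 4 → 4, ΔL = +0 — ok.
Rule(s) violated: parity, ΔJ.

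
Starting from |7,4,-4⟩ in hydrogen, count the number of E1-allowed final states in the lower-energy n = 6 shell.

E1 requires Δl = ±1, so l_f ∈ {3, 5}; with 0 ≤ l_f ≤ n_f−1 = 5, the allowed l_f values are {3, 5}.
For l_f = 3: m_f ∈ {m_i−1, m_i, m_i+1} ∩ [−3, 3] = {-3} → 1 state.
For l_f = 5: m_f ∈ {m_i−1, m_i, m_i+1} ∩ [−5, 5] = {-5, -4, -3} → 3 states.
Total: 4.

4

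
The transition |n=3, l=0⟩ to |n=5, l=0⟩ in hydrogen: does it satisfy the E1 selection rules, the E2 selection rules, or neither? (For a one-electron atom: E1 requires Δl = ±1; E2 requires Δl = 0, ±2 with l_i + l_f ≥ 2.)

Δl = 0 − 0 = +0; l_i + l_f = 0.
E1 (Δl = ±1): not satisfied.
E2 (Δl = 0,±2, l_i+l_f ≥ 2): not satisfied.

neither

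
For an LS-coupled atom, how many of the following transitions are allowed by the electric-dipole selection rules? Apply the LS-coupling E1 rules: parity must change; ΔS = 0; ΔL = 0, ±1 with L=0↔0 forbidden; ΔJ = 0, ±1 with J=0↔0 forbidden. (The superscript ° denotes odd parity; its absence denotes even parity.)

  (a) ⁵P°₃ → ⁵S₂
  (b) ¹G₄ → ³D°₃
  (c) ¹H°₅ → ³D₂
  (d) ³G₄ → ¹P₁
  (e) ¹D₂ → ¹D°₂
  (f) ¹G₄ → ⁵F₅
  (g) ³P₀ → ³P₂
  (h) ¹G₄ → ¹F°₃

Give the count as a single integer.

3

(a) allowed
(b) forbidden (ΔS, ΔL fail)
(c) forbidden (ΔS, ΔL, ΔJ fail)
(d) forbidden (parity, ΔS, ΔL, ΔJ fail)
(e) allowed
(f) forbidden (parity, ΔS fail)
(g) forbidden (parity, ΔJ fail)
(h) allowed
Total allowed: 3 of 8.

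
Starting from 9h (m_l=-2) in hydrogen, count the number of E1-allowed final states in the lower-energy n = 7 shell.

6

E1 requires Δl = ±1, so l_f ∈ {4, 6}; with 0 ≤ l_f ≤ n_f−1 = 6, the allowed l_f values are {4, 6}.
For l_f = 4: m_f ∈ {m_i−1, m_i, m_i+1} ∩ [−4, 4] = {-3, -2, -1} → 3 states.
For l_f = 6: m_f ∈ {m_i−1, m_i, m_i+1} ∩ [−6, 6] = {-3, -2, -1} → 3 states.
Total: 6.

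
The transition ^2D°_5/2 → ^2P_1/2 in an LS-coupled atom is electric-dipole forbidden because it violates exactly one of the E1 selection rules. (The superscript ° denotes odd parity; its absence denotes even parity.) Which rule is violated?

Parity must change: odd → even — ✓.
ΔS = 0: S: 1/2 → 1/2 — ✓.
ΔL = 0, ±1 (not L=0↔0): L: 2 → 1, ΔL = -1 — ✓.
ΔJ = 0, ±1 (not J=0↔0): J: 5/2 → 1/2, ΔJ = -2 — ✗.

the ΔJ = 0, ±1 rule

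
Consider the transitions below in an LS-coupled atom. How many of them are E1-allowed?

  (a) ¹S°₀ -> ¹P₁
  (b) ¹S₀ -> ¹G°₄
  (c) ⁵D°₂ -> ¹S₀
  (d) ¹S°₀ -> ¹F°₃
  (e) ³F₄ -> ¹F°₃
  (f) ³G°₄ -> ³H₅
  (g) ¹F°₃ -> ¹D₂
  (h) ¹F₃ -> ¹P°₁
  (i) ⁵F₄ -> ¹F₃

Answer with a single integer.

(a) allowed
(b) forbidden (ΔL, ΔJ fail)
(c) forbidden (ΔS, ΔL, ΔJ fail)
(d) forbidden (parity, ΔL, ΔJ fail)
(e) forbidden (ΔS fails)
(f) allowed
(g) allowed
(h) forbidden (ΔL, ΔJ fail)
(i) forbidden (parity, ΔS fail)
Total allowed: 3 of 9.

3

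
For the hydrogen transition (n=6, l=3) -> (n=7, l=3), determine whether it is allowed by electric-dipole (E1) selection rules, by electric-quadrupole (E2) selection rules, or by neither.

Δl = 3 − 3 = +0; l_i + l_f = 6.
E1 (Δl = ±1): not satisfied.
E2 (Δl = 0,±2, l_i+l_f ≥ 2): satisfied.

E2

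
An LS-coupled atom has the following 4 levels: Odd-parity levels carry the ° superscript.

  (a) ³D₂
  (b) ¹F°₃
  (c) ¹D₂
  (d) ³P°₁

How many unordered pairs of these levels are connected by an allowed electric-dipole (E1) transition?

2

(a)–(b): forbidden (ΔS).
(a)–(c): forbidden (parity, ΔS).
(a)–(d): allowed.
(b)–(c): allowed.
(b)–(d): forbidden (parity, ΔS, ΔL, ΔJ).
(c)–(d): forbidden (ΔS).
Allowed pairs: 2 of 6.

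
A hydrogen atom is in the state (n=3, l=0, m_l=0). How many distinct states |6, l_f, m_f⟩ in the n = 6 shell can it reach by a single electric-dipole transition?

E1 requires Δl = ±1, so l_f ∈ {-1, 1}; with 0 ≤ l_f ≤ n_f−1 = 5, the allowed l_f values are {1}.
For l_f = 1: m_f ∈ {m_i−1, m_i, m_i+1} ∩ [−1, 1] = {-1, 0, 1} → 3 states.
Total: 3.

3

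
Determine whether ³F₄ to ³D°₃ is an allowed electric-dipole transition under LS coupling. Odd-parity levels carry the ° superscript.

allowed

ΔJ = 0, ±1 (not J=0↔0): J: 4 → 3, ΔJ = -1 — passes.
ΔS = 0: S: 1 → 1 — passes.
Parity must change: even → odd — passes.
ΔL = 0, ±1 (not L=0↔0): L: 3 → 2, ΔL = -1 — passes.
All four E1 rules are satisfied.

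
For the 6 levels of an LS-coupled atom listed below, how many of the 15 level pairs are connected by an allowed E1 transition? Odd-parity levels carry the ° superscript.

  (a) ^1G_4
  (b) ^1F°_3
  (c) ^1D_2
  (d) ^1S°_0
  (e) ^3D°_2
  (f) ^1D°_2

(a)–(b): allowed.
(a)–(c): forbidden (parity, ΔL, ΔJ).
(a)–(d): forbidden (ΔL, ΔJ).
(a)–(e): forbidden (ΔS, ΔL, ΔJ).
(a)–(f): forbidden (ΔL, ΔJ).
(b)–(c): allowed.
(b)–(d): forbidden (parity, ΔL, ΔJ).
(b)–(e): forbidden (parity, ΔS).
(b)–(f): forbidden (parity).
(c)–(d): forbidden (ΔL, ΔJ).
(c)–(e): forbidden (ΔS).
(c)–(f): allowed.
(d)–(e): forbidden (parity, ΔS, ΔL, ΔJ).
(d)–(f): forbidden (parity, ΔL, ΔJ).
(e)–(f): forbidden (parity, ΔS).
Allowed pairs: 3 of 15.

3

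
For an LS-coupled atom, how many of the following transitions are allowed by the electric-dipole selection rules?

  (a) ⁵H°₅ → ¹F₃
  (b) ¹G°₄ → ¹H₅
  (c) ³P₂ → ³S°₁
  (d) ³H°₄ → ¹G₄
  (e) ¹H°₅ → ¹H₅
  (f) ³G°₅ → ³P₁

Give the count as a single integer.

3

(a) forbidden (ΔS, ΔL, ΔJ fail)
(b) allowed
(c) allowed
(d) forbidden (ΔS fails)
(e) allowed
(f) forbidden (ΔL, ΔJ fail)
Total allowed: 3 of 6.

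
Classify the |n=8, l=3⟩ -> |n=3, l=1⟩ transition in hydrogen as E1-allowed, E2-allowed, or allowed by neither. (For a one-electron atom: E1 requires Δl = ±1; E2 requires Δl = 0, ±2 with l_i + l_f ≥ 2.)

E2

Δl = 1 − 3 = -2; l_i + l_f = 4.
E1 (Δl = ±1): not satisfied.
E2 (Δl = 0,±2, l_i+l_f ≥ 2): satisfied.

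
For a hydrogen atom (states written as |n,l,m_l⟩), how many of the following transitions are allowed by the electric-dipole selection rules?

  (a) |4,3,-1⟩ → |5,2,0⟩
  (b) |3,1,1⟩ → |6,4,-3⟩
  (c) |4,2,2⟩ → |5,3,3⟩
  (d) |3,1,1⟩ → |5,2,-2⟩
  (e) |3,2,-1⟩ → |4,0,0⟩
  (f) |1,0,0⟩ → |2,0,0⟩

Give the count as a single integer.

(a) allowed
(b) forbidden — Δl = +3 (E1 requires Δl = ±1); Δm_l = -4 (E1 requires Δm_l = 0, ±1)
(c) allowed
(d) forbidden — Δm_l = -3 (E1 requires Δm_l = 0, ±1)
(e) forbidden — Δl = -2 (E1 requires Δl = ±1)
(f) forbidden — Δl = +0 (E1 requires Δl = ±1)
Total allowed: 2 of 6.

2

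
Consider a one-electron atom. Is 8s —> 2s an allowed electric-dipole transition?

forbidden

Initial l = 0, final l = 0, so Δl = +0. E1 requires Δl = ±1: fails.
The transition is electric-dipole forbidden.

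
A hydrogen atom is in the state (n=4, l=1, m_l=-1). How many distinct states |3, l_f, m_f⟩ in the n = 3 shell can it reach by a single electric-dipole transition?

E1 requires Δl = ±1, so l_f ∈ {0, 2}; with 0 ≤ l_f ≤ n_f−1 = 2, the allowed l_f values are {0, 2}.
For l_f = 0: m_f ∈ {m_i−1, m_i, m_i+1} ∩ [−0, 0] = {0} → 1 state.
For l_f = 2: m_f ∈ {m_i−1, m_i, m_i+1} ∩ [−2, 2] = {-2, -1, 0} → 3 states.
Total: 4.

4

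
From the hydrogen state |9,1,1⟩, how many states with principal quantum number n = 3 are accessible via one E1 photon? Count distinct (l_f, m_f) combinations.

E1 requires Δl = ±1, so l_f ∈ {0, 2}; with 0 ≤ l_f ≤ n_f−1 = 2, the allowed l_f values are {0, 2}.
For l_f = 0: m_f ∈ {m_i−1, m_i, m_i+1} ∩ [−0, 0] = {0} → 1 state.
For l_f = 2: m_f ∈ {m_i−1, m_i, m_i+1} ∩ [−2, 2] = {0, 1, 2} → 3 states.
Total: 4.

4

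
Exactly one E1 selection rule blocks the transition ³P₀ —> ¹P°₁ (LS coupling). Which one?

the ΔS = 0 rule

Initial level: S=1, L=1, J=0, parity even. Final level: S=0, L=1, J=1, parity odd.
Parity must change: even → odd — passes.
ΔS = 0: S: 1 → 0 — fails.
ΔL = 0, ±1 (not L=0↔0): L: 1 → 1, ΔL = +0 — passes.
ΔJ = 0, ±1 (not J=0↔0): J: 0 → 1, ΔJ = +1 — passes.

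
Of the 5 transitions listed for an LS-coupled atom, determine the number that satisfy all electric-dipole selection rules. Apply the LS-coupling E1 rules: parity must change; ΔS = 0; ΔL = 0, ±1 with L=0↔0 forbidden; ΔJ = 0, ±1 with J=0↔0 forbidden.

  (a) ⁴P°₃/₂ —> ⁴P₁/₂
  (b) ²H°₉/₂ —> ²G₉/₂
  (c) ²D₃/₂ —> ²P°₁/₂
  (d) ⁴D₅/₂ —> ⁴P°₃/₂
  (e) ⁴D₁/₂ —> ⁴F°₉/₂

(a) allowed
(b) allowed
(c) allowed
(d) allowed
(e) forbidden (ΔJ fails)
Total allowed: 4 of 5.

4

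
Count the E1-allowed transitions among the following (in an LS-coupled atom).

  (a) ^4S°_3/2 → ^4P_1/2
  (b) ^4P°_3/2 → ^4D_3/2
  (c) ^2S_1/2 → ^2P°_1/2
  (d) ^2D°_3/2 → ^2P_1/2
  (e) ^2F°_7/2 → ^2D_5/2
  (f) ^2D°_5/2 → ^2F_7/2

6

(a) allowed
(b) allowed
(c) allowed
(d) allowed
(e) allowed
(f) allowed
Total allowed: 6 of 6.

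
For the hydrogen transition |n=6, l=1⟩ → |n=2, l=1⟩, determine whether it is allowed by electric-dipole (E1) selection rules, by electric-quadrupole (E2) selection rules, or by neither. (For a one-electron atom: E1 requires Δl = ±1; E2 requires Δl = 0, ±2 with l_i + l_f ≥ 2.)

E2

Δl = 1 − 1 = +0; l_i + l_f = 2.
E1 (Δl = ±1): not satisfied.
E2 (Δl = 0,±2, l_i+l_f ≥ 2): satisfied.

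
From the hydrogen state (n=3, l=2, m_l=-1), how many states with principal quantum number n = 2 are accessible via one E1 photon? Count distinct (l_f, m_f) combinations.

E1 requires Δl = ±1, so l_f ∈ {1, 3}; with 0 ≤ l_f ≤ n_f−1 = 1, the allowed l_f values are {1}.
For l_f = 1: m_f ∈ {m_i−1, m_i, m_i+1} ∩ [−1, 1] = {-1, 0} → 2 states.
Total: 2.

2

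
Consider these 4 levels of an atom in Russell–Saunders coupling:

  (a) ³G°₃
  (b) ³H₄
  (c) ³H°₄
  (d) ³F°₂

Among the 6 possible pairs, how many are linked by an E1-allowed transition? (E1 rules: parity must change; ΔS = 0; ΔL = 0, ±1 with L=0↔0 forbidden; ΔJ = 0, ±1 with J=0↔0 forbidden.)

(a)–(b): allowed.
(a)–(c): forbidden (parity).
(a)–(d): forbidden (parity).
(b)–(c): allowed.
(b)–(d): forbidden (ΔL, ΔJ).
(c)–(d): forbidden (parity, ΔL, ΔJ).
Allowed pairs: 2 of 6.

2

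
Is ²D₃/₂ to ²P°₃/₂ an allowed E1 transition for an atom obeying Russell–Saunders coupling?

allowed

Initial level: S=1/2, L=2, J=3/2, parity even. Final level: S=1/2, L=1, J=3/2, parity odd.
ΔS = 0: S: 1/2 → 1/2 — passes.
ΔJ = 0, ±1 (not J=0↔0): J: 3/2 → 3/2, ΔJ = +0 — passes.
ΔL = 0, ±1 (not L=0↔0): L: 2 → 1, ΔL = -1 — passes.
Parity must change: even → odd — passes.
All four E1 rules are satisfied.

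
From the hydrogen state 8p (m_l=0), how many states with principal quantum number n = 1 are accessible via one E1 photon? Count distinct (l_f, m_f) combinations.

1

E1 requires Δl = ±1, so l_f ∈ {0, 2}; with 0 ≤ l_f ≤ n_f−1 = 0, the allowed l_f values are {0}.
For l_f = 0: m_f ∈ {m_i−1, m_i, m_i+1} ∩ [−0, 0] = {0} → 1 state.
Total: 1.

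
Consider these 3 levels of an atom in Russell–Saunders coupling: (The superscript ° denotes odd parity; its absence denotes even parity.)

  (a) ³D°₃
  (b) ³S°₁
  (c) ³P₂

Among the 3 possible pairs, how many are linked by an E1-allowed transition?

2

(a)–(b): forbidden (parity, ΔL, ΔJ).
(a)–(c): allowed.
(b)–(c): allowed.
Allowed pairs: 2 of 3.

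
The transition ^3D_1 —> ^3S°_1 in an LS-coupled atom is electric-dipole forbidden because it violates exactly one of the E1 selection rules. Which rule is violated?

Reading off the term symbols: S 1→1, L 2→0, J 1→1, parity even→odd.
Parity must change: even → odd — passes.
ΔS = 0: S: 1 → 1 — passes.
ΔL = 0, ±1 (not L=0↔0): L: 2 → 0, ΔL = -2 — fails.
ΔJ = 0, ±1 (not J=0↔0): J: 1 → 1, ΔJ = +0 — passes.

the ΔL = 0, ±1 rule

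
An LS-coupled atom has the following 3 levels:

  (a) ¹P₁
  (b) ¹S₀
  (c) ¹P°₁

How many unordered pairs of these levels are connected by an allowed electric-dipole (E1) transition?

(a)–(b): forbidden (parity).
(a)–(c): allowed.
(b)–(c): allowed.
Allowed pairs: 2 of 3.

2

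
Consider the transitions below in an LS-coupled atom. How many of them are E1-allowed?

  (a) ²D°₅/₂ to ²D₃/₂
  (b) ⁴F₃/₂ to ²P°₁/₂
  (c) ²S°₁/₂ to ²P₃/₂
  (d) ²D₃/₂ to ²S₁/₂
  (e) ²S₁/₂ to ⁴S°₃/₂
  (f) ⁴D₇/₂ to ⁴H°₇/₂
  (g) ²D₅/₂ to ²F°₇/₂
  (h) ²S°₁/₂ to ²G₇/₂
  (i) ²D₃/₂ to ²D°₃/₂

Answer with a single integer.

4

(a) allowed
(b) forbidden (ΔS, ΔL fail)
(c) allowed
(d) forbidden (parity, ΔL fail)
(e) forbidden (ΔS, ΔL fail)
(f) forbidden (ΔL fails)
(g) allowed
(h) forbidden (ΔL, ΔJ fail)
(i) allowed
Total allowed: 4 of 9.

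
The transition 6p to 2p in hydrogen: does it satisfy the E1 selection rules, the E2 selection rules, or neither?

E2

Δl = 1 − 1 = +0; l_i + l_f = 2.
E1 (Δl = ±1): not satisfied.
E2 (Δl = 0,±2, l_i+l_f ≥ 2): satisfied.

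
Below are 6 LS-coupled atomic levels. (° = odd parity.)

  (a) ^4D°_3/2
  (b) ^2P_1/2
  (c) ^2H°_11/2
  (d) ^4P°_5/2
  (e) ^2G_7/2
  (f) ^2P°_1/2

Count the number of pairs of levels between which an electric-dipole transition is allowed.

1

(a)–(b): forbidden (ΔS).
(a)–(c): forbidden (parity, ΔS, ΔL, ΔJ).
(a)–(d): forbidden (parity).
(a)–(e): forbidden (ΔS, ΔL, ΔJ).
(a)–(f): forbidden (parity, ΔS).
(b)–(c): forbidden (ΔL, ΔJ).
(b)–(d): forbidden (ΔS, ΔJ).
(b)–(e): forbidden (parity, ΔL, ΔJ).
(b)–(f): allowed.
(c)–(d): forbidden (parity, ΔS, ΔL, ΔJ).
(c)–(e): forbidden (ΔJ).
(c)–(f): forbidden (parity, ΔL, ΔJ).
(d)–(e): forbidden (ΔS, ΔL).
(d)–(f): forbidden (parity, ΔS, ΔJ).
(e)–(f): forbidden (ΔL, ΔJ).
Allowed pairs: 1 of 15.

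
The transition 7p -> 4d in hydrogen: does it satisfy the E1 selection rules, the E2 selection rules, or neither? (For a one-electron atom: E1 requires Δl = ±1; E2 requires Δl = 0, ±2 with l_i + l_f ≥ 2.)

E1

Δl = 2 − 1 = +1; l_i + l_f = 3.
E1 (Δl = ±1): satisfied.
E2 (Δl = 0,±2, l_i+l_f ≥ 2): not satisfied.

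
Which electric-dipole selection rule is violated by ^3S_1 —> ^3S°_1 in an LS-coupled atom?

Initial level: S=1, L=0, J=1, parity even. Final level: S=1, L=0, J=1, parity odd.
Parity must change: even → odd — satisfied.
ΔS = 0: S: 1 → 1 — satisfied.
ΔL = 0, ±1 (not L=0↔0): L: 0 → 0, ΔL = +0 — violated.
ΔJ = 0, ±1 (not J=0↔0): J: 1 → 1, ΔJ = +0 — satisfied.

the L=0 ↔ L=0 exclusion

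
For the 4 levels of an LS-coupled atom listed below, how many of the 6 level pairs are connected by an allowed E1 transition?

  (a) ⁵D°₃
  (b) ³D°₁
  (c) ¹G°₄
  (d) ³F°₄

(a)–(b): forbidden (parity, ΔS, ΔJ).
(a)–(c): forbidden (parity, ΔS, ΔL).
(a)–(d): forbidden (parity, ΔS).
(b)–(c): forbidden (parity, ΔS, ΔL, ΔJ).
(b)–(d): forbidden (parity, ΔJ).
(c)–(d): forbidden (parity, ΔS).
Allowed pairs: 0 of 6.

0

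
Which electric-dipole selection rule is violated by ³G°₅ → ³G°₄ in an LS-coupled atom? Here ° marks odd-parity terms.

parity

Initial level: S=1, L=4, J=5, parity odd. Final level: S=1, L=4, J=4, parity odd.
Parity must change: odd → odd — fails.
ΔS = 0: S: 1 → 1 — passes.
ΔL = 0, ±1 (not L=0↔0): L: 4 → 4, ΔL = +0 — passes.
ΔJ = 0, ±1 (not J=0↔0): J: 5 → 4, ΔJ = -1 — passes.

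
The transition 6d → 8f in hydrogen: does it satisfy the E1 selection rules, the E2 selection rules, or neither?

Δl = 3 − 2 = +1; l_i + l_f = 5.
E1 (Δl = ±1): satisfied.
E2 (Δl = 0,±2, l_i+l_f ≥ 2): not satisfied.

E1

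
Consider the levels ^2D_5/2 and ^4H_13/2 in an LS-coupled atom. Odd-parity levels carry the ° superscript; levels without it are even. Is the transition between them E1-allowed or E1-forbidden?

Parity must change: even → even — ✗.
ΔS = 0: S: 1/2 → 3/2 — ✗.
ΔL = 0, ±1 (not L=0↔0): L: 2 → 5, ΔL = +3 — ✗.
ΔJ = 0, ±1 (not J=0↔0): J: 5/2 → 13/2, ΔJ = +4 — ✗.
Rule(s) violated: parity, ΔS, ΔL, ΔJ.

forbidden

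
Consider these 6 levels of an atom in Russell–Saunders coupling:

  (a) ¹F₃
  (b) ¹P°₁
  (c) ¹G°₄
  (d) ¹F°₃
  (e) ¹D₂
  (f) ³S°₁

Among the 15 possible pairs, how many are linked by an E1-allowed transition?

4

(a)–(b): forbidden (ΔL, ΔJ).
(a)–(c): allowed.
(a)–(d): allowed.
(a)–(e): forbidden (parity).
(a)–(f): forbidden (ΔS, ΔL, ΔJ).
(b)–(c): forbidden (parity, ΔL, ΔJ).
(b)–(d): forbidden (parity, ΔL, ΔJ).
(b)–(e): allowed.
(b)–(f): forbidden (parity, ΔS).
(c)–(d): forbidden (parity).
(c)–(e): forbidden (ΔL, ΔJ).
(c)–(f): forbidden (parity, ΔS, ΔL, ΔJ).
(d)–(e): allowed.
(d)–(f): forbidden (parity, ΔS, ΔL, ΔJ).
(e)–(f): forbidden (ΔS, ΔL).
Allowed pairs: 4 of 15.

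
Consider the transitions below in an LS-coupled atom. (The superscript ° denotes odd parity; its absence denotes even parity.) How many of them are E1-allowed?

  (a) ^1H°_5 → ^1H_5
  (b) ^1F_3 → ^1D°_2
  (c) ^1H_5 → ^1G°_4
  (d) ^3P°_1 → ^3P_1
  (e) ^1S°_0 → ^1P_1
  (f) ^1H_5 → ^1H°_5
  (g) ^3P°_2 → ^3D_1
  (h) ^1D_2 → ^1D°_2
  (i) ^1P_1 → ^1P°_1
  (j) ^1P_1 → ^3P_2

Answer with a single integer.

(a) allowed
(b) allowed
(c) allowed
(d) allowed
(e) allowed
(f) allowed
(g) allowed
(h) allowed
(i) allowed
(j) forbidden (parity, ΔS fail)
Total allowed: 9 of 10.

9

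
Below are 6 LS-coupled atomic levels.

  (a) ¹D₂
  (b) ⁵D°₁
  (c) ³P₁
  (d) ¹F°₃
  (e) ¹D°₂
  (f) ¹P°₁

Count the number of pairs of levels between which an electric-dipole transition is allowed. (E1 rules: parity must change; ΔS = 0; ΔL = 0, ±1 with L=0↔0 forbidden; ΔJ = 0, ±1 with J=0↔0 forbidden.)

3

(a)–(b): forbidden (ΔS).
(a)–(c): forbidden (parity, ΔS).
(a)–(d): allowed.
(a)–(e): allowed.
(a)–(f): allowed.
(b)–(c): forbidden (ΔS).
(b)–(d): forbidden (parity, ΔS, ΔJ).
(b)–(e): forbidden (parity, ΔS).
(b)–(f): forbidden (parity, ΔS).
(c)–(d): forbidden (ΔS, ΔL, ΔJ).
(c)–(e): forbidden (ΔS).
(c)–(f): forbidden (ΔS).
(d)–(e): forbidden (parity).
(d)–(f): forbidden (parity, ΔL, ΔJ).
(e)–(f): forbidden (parity).
Allowed pairs: 3 of 15.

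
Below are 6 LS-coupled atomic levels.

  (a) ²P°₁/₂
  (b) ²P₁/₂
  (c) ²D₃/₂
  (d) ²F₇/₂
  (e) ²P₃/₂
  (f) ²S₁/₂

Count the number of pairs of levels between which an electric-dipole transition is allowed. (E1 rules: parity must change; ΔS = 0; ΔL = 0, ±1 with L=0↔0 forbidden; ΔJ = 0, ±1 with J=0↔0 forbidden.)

4

(a)–(b): allowed.
(a)–(c): allowed.
(a)–(d): forbidden (ΔL, ΔJ).
(a)–(e): allowed.
(a)–(f): allowed.
(b)–(c): forbidden (parity).
(b)–(d): forbidden (parity, ΔL, ΔJ).
(b)–(e): forbidden (parity).
(b)–(f): forbidden (parity).
(c)–(d): forbidden (parity, ΔJ).
(c)–(e): forbidden (parity).
(c)–(f): forbidden (parity, ΔL).
(d)–(e): forbidden (parity, ΔL, ΔJ).
(d)–(f): forbidden (parity, ΔL, ΔJ).
(e)–(f): forbidden (parity).
Allowed pairs: 4 of 15.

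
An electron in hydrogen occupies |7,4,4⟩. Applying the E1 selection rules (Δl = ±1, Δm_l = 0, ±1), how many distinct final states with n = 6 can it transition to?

E1 requires Δl = ±1, so l_f ∈ {3, 5}; with 0 ≤ l_f ≤ n_f−1 = 5, the allowed l_f values are {3, 5}.
For l_f = 3: m_f ∈ {m_i−1, m_i, m_i+1} ∩ [−3, 3] = {3} → 1 state.
For l_f = 5: m_f ∈ {m_i−1, m_i, m_i+1} ∩ [−5, 5] = {3, 4, 5} → 3 states.
Total: 4.

4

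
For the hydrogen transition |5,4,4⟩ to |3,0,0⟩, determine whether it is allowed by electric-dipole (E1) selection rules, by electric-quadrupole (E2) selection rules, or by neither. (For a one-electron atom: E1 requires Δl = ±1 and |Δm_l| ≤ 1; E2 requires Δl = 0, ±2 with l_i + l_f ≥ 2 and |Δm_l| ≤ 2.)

Δl = 0 − 4 = -4; l_i + l_f = 4.
Δm_l = -4.
E1 (Δl = ±1, |Δm_l| ≤ 1): not satisfied.
E2 (Δl = 0,±2, l_i+l_f ≥ 2, |Δm_l| ≤ 2): not satisfied.

neither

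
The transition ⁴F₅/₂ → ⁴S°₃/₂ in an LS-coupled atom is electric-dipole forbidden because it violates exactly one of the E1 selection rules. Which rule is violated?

Initial level: S=3/2, L=3, J=5/2, parity even. Final level: S=3/2, L=0, J=3/2, parity odd.
ΔS = 0: S: 3/2 → 3/2 — ok.
ΔJ = 0, ±1 (not J=0↔0): J: 5/2 → 3/2, ΔJ = -1 — ok.
ΔL = 0, ±1 (not L=0↔0): L: 3 → 0, ΔL = -3 — fails.
Parity must change: even → odd — ok.

the ΔL = 0, ±1 rule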